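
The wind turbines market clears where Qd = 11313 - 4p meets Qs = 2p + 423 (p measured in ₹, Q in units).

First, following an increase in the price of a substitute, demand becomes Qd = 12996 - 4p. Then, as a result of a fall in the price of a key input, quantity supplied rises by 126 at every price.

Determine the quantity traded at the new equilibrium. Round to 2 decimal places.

4698.00

Solve the original market: 11313 - 4p = 2p + 423, hence p = 1815 and Q = 4053.
The shock moves the curves to Qd = 12996 - 4p and Qs = 2p + 549.
New equilibrium: 12996 - 4p = 2p + 549 ⇒ 12447 = 6p ⇒ p = 2074.5, Q = 4698.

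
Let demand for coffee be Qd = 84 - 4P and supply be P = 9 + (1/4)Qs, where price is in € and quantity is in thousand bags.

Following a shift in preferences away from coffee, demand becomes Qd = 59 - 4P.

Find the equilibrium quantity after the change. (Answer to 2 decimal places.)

11.50

Original equilibrium: 84 - 4P = 4P - 36 gives 120 = 8P, so P = 15 and Q = 24.
The shock moves the curves to Qd = 59 - 4P and Qs = 4P - 36.
Setting them equal: 59 - 4P = 4P - 36 → 95 = 8P, so P = 11.875 and Q = 11.5.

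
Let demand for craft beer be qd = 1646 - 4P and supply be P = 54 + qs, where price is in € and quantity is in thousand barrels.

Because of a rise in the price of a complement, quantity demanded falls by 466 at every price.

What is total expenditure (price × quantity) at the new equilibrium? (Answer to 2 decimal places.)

47583.04

Initially, 1646 - 4P = P - 54, so 1700 = 5P and P = 340, q = 286.
The shock moves the curves to qd = 1180 - 4P and qs = P - 54.
New equilibrium: 1180 - 4P = P - 54 ⇒ 1234 = 5P ⇒ P = 246.8, q = 192.8.
New expenditure = 246.8 × 192.8 = 47583.04.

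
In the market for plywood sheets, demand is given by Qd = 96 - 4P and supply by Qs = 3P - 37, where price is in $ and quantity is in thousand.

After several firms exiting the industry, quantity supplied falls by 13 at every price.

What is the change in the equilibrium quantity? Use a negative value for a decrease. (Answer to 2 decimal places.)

-7.43

Initially, 96 - 4P = 3P - 37, so 133 = 7P and P = 19, Q = 20.
After the shift, demand is Qd = 96 - 4P and supply is Qs = 3P - 50.
Equate the new curves: 96 - 4P = 3P - 50, giving 146 = 7P, P = 146/7 ≈ 20.8571, Q = 88/7 ≈ 12.5714.
ΔQ = 12.5714 − 20 = -7.43.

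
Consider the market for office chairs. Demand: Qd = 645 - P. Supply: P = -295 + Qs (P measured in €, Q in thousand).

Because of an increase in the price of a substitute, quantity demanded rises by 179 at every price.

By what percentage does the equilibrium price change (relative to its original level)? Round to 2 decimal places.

+51.14

Before the shock: 645 - P = P + 295 ⇒ 350 = 2P ⇒ P = 175, Q = 470.
The shock moves the curves to Qd = 824 - P and Qs = P + 295.
Equate the new curves: 824 - P = P + 295, giving 529 = 2P, P = 264.5, Q = 559.5.
%ΔP = (264.5 − 175) / 175 × 100 = +51.14%.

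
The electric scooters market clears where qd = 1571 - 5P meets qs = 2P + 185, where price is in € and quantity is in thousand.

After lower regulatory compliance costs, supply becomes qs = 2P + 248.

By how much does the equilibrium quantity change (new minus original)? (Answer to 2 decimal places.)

Initially, 1571 - 5P = 2P + 185, so 1386 = 7P and P = 198, q = 581.
The new curves are qd = 1571 - 5P (demand) and qs = 2P + 248 (supply).
Clearing the new market: 1571 - 5P = 2P + 248, so P = 189 and q = 626.
Δq = 626 − 581 = +45.00.

+45.00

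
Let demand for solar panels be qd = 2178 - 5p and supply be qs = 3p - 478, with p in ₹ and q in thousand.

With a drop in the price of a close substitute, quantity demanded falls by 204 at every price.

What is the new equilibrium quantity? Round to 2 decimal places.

441.50

Original equilibrium: 2178 - 5p = 3p - 478 gives 2656 = 8p, so p = 332 and q = 518.
With the change applied: demand qd = 1974 - 5p, supply qs = 3p - 478.
New equilibrium: 1974 - 5p = 3p - 478 ⇒ 2452 = 8p ⇒ p = 306.5, q = 441.5.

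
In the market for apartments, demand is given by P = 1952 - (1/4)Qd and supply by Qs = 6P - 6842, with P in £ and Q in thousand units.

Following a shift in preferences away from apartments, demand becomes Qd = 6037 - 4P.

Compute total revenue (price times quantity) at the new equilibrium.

Before the shock: 7808 - 4P = 6P - 6842 ⇒ 14650 = 10P ⇒ P = 1465, Q = 1948.
After the shift, demand is Qd = 6037 - 4P and supply is Qs = 6P - 6842.
Clearing the new market: 6037 - 4P = 6P - 6842, so P = 1287.9 and Q = 885.4.
New expenditure = 1287.9 × 885.4 = 1140306.66.

1140306.66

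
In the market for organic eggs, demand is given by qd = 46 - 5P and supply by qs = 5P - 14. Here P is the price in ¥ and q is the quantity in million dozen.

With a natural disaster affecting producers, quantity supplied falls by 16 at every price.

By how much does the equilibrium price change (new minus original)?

+1.6

Solve the original market: 46 - 5P = 5P - 14, hence P = 6 and q = 16.
The shock moves the curves to qd = 46 - 5P and qs = 5P - 30.
New equilibrium: 46 - 5P = 5P - 30 ⇒ 76 = 10P ⇒ P = 7.6, q = 8.
ΔP = 7.6 − 6 = +1.6.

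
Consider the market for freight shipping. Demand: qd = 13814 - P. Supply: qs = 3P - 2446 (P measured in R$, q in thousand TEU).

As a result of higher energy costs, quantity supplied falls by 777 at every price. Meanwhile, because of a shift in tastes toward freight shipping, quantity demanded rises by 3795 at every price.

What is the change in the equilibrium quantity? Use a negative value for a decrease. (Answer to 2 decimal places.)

+2652.00

Solve the original market: 13814 - P = 3P - 2446, hence P = 4065 and q = 9749.
The new curves are qd = 17609 - P (demand) and qs = 3P - 3223 (supply).
Setting them equal: 17609 - P = 3P - 3223 → 20832 = 4P, so P = 5208 and q = 12401.
Δq = 12401 − 9749 = +2652.00.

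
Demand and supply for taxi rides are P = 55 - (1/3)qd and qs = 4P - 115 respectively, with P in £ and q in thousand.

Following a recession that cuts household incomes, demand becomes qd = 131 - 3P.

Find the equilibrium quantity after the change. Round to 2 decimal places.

25.57

Original equilibrium: 165 - 3P = 4P - 115 gives 280 = 7P, so P = 40 and q = 45.
The new curves are qd = 131 - 3P (demand) and qs = 4P - 115 (supply).
Clearing the new market: 131 - 3P = 4P - 115, so P = 246/7 ≈ 35.1429 and q = 179/7 ≈ 25.5714.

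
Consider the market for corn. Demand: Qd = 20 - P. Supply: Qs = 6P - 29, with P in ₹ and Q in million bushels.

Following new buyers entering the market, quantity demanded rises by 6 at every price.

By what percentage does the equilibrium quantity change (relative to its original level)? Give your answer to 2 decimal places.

Solve the original market: 20 - P = 6P - 29, hence P = 7 and Q = 13.
The new curves are Qd = 26 - P (demand) and Qs = 6P - 29 (supply).
Equate the new curves: 26 - P = 6P - 29, giving 55 = 7P, P = 55/7 ≈ 7.8571, Q = 127/7 ≈ 18.1429.
%ΔQ = (18.1429 − 13) / 13 × 100 = +39.56%.

+39.56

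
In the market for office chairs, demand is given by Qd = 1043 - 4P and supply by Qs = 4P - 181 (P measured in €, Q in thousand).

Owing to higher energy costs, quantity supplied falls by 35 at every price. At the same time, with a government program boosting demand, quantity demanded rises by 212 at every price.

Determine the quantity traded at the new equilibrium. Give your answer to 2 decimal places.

Original equilibrium: 1043 - 4P = 4P - 181 gives 1224 = 8P, so P = 153 and Q = 431.
With the change applied: demand Qd = 1255 - 4P, supply Qs = 4P - 216.
Setting them equal: 1255 - 4P = 4P - 216 → 1471 = 8P, so P = 183.875 and Q = 519.5.

519.50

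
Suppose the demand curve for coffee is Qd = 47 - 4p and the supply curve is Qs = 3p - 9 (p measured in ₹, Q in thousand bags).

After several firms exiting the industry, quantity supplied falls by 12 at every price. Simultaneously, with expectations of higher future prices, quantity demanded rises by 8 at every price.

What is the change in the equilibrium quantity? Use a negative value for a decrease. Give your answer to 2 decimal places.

Initially, 47 - 4p = 3p - 9, so 56 = 7p and p = 8, Q = 15.
The shock moves the curves to Qd = 55 - 4p and Qs = 3p - 21.
Setting them equal: 55 - 4p = 3p - 21 → 76 = 7p, so p = 76/7 ≈ 10.8571 and Q = 81/7 ≈ 11.5714.
ΔQ = 11.5714 − 15 = -3.43.

-3.43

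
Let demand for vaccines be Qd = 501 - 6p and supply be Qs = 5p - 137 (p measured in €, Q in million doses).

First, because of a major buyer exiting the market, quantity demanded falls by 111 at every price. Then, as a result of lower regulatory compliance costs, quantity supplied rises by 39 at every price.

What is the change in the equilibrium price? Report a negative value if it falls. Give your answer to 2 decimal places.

-13.64

Before the shock: 501 - 6p = 5p - 137 ⇒ 638 = 11p ⇒ p = 58, Q = 153.
After the shift, demand is Qd = 390 - 6p and supply is Qs = 5p - 98.
New equilibrium: 390 - 6p = 5p - 98 ⇒ 488 = 11p ⇒ p = 488/11 ≈ 44.3636, Q = 1362/11 ≈ 123.8182.
Δp = 44.3636 − 58 = -13.64.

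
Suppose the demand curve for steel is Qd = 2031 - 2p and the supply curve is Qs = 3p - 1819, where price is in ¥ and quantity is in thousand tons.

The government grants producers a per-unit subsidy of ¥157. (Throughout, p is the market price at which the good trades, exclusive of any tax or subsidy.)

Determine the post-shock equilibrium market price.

675.8

Before the shock: 2031 - 2p = 3p - 1819 ⇒ 3850 = 5p ⇒ p = 770, Q = 491.
Since sellers receive the price plus the subsidy, the effective supply curve becomes Qs = 3p - 1348.
Clearing the new market: 2031 - 2p = 3p - 1348, so p = 675.8 and Q = 679.4.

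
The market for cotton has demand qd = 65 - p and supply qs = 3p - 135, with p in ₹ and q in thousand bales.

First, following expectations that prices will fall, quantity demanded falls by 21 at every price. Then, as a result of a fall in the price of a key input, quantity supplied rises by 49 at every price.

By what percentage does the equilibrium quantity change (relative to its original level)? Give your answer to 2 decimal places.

-23.33

Original equilibrium: 65 - p = 3p - 135 gives 200 = 4p, so p = 50 and q = 15.
The new curves are qd = 44 - p (demand) and qs = 3p - 86 (supply).
Equate the new curves: 44 - p = 3p - 86, giving 130 = 4p, p = 32.5, q = 11.5.
%Δq = (11.5 − 15) / 15 × 100 = -23.33%.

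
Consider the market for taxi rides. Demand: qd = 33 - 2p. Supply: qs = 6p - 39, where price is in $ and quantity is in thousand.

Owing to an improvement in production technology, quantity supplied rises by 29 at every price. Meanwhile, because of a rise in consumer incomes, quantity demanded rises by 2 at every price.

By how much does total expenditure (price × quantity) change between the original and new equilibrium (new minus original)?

-1.40625

Original equilibrium: 33 - 2p = 6p - 39 gives 72 = 8p, so p = 9 and q = 15.
The new curves are qd = 35 - 2p (demand) and qs = 6p - 10 (supply).
Equate the new curves: 35 - 2p = 6p - 10, giving 45 = 8p, p = 5.625, q = 23.75.
Expenditure moves from 9×15 = 135 to 5.625×23.75 = 133.59375; change = -1.40625.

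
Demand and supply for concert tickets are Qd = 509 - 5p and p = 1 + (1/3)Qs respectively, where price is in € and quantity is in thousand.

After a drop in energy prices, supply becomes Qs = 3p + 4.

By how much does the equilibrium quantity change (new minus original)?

+4.375

Solve the original market: 509 - 5p = 3p - 3, hence p = 64 and Q = 189.
After the shift, demand is Qd = 509 - 5p and supply is Qs = 3p + 4.
New equilibrium: 509 - 5p = 3p + 4 ⇒ 505 = 8p ⇒ p = 63.125, Q = 193.375.
ΔQ = 193.375 − 189 = +4.375.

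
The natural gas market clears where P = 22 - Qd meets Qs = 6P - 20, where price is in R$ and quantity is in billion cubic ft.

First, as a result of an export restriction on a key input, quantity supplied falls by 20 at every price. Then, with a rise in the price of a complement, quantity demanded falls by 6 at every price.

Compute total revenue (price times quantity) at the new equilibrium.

Original equilibrium: 22 - P = 6P - 20 gives 42 = 7P, so P = 6 and Q = 16.
The new curves are Qd = 16 - P (demand) and Qs = 6P - 40 (supply).
Clearing the new market: 16 - P = 6P - 40, so P = 8 and Q = 8.
New expenditure = 8 × 8 = 64.

64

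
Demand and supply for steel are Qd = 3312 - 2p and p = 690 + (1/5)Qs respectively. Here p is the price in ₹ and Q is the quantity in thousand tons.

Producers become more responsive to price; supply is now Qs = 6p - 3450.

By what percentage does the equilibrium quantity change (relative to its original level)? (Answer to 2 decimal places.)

+17.50

Initially, 3312 - 2p = 5p - 3450, so 6762 = 7p and p = 966, Q = 1380.
After the shift, demand is Qd = 3312 - 2p and supply is Qs = 6p - 3450.
Setting them equal: 3312 - 2p = 6p - 3450 → 6762 = 8p, so p = 845.25 and Q = 1621.5.
%ΔQ = (1621.5 − 1380) / 1380 × 100 = +17.50%.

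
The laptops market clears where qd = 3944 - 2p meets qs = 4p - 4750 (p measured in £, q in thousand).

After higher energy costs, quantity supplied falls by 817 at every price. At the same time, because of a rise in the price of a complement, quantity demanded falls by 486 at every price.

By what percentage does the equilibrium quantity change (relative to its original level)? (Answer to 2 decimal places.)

Before the shock: 3944 - 2p = 4p - 4750 ⇒ 8694 = 6p ⇒ p = 1449, q = 1046.
After the shift, demand is qd = 3458 - 2p and supply is qs = 4p - 5567.
New equilibrium: 3458 - 2p = 4p - 5567 ⇒ 9025 = 6p ⇒ p = 9025/6 ≈ 1504.1667, q = 1349/3 ≈ 449.6667.
%Δq = (449.6667 − 1046) / 1046 × 100 = -57.01%.

-57.01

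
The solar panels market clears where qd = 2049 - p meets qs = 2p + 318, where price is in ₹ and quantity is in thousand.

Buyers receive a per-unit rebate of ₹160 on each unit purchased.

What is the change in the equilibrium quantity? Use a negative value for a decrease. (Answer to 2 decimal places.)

Before the shock: 2049 - p = 2p + 318 ⇒ 1731 = 3p ⇒ p = 577, q = 1472.
Since buyers' out-of-pocket price is the market price minus the rebate, the effective demand curve becomes qd = 2209 - p.
Clearing the new market: 2209 - p = 2p + 318, so p = 1891/3 ≈ 630.3333 and q = 4736/3 ≈ 1578.6667.
Δq = 1578.6667 − 1472 = +106.67.

+106.67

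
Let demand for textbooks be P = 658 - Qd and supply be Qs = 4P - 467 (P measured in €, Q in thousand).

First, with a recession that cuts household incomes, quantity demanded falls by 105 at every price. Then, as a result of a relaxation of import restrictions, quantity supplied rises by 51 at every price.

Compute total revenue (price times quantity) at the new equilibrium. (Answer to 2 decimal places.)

Before the shock: 658 - P = 4P - 467 ⇒ 1125 = 5P ⇒ P = 225, Q = 433.
The new curves are Qd = 553 - P (demand) and Qs = 4P - 416 (supply).
Setting them equal: 553 - P = 4P - 416 → 969 = 5P, so P = 193.8 and Q = 359.2.
New expenditure = 193.8 × 359.2 = 69612.96.

69612.96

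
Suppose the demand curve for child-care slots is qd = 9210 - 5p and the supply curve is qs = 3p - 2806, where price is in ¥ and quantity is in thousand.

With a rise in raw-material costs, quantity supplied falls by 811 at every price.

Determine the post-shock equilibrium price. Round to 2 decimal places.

Solve the original market: 9210 - 5p = 3p - 2806, hence p = 1502 and q = 1700.
The new curves are qd = 9210 - 5p (demand) and qs = 3p - 3617 (supply).
New equilibrium: 9210 - 5p = 3p - 3617 ⇒ 12827 = 8p ⇒ p = 1603.375, q = 1193.125.

1603.38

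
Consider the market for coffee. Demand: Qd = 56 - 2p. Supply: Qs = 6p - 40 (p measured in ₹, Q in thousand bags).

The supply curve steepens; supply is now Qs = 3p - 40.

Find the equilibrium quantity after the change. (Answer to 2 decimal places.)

Before the shock: 56 - 2p = 6p - 40 ⇒ 96 = 8p ⇒ p = 12, Q = 32.
With the change applied: demand Qd = 56 - 2p, supply Qs = 3p - 40.
Setting them equal: 56 - 2p = 3p - 40 → 96 = 5p, so p = 19.2 and Q = 17.6.

17.60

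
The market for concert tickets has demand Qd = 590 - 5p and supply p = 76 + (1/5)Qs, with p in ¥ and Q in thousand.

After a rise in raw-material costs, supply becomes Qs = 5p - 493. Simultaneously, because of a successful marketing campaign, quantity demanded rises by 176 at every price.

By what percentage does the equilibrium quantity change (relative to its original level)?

Before the shock: 590 - 5p = 5p - 380 ⇒ 970 = 10p ⇒ p = 97, Q = 105.
After the shift, demand is Qd = 766 - 5p and supply is Qs = 5p - 493.
New equilibrium: 766 - 5p = 5p - 493 ⇒ 1259 = 10p ⇒ p = 125.9, Q = 136.5.
%ΔQ = (136.5 − 105) / 105 × 100 = +30%.

+30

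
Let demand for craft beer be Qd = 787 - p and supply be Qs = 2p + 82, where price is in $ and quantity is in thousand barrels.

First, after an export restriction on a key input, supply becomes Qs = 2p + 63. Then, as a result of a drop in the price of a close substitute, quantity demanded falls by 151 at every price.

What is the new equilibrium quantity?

445

Initially, 787 - p = 2p + 82, so 705 = 3p and p = 235, Q = 552.
The new curves are Qd = 636 - p (demand) and Qs = 2p + 63 (supply).
Equate the new curves: 636 - p = 2p + 63, giving 573 = 3p, p = 191, Q = 445.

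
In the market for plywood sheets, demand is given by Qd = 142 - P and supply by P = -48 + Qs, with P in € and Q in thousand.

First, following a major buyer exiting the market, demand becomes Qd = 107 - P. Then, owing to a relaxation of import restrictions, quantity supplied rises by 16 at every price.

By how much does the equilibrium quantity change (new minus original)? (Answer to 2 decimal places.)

Initially, 142 - P = P + 48, so 94 = 2P and P = 47, Q = 95.
The shock moves the curves to Qd = 107 - P and Qs = P + 64.
Setting them equal: 107 - P = P + 64 → 43 = 2P, so P = 21.5 and Q = 85.5.
ΔQ = 85.5 − 95 = -9.50.

-9.50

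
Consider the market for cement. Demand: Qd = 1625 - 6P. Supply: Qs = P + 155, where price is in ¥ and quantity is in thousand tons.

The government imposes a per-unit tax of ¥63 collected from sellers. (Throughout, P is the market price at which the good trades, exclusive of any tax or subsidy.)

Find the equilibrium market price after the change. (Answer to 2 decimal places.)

219.00

Solve the original market: 1625 - 6P = P + 155, hence P = 210 and Q = 365.
Since sellers keep the price net of the tax, the effective supply curve becomes Qs = P + 92.
New equilibrium: 1625 - 6P = P + 92 ⇒ 1533 = 7P ⇒ P = 219, Q = 311.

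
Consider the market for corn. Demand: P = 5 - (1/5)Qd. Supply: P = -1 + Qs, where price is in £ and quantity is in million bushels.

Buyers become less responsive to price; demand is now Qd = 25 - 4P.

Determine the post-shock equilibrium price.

4.8

Solve the original market: 25 - 5P = P + 1, hence P = 4 and Q = 5.
With the change applied: demand Qd = 25 - 4P, supply Qs = P + 1.
Clearing the new market: 25 - 4P = P + 1, so P = 4.8 and Q = 5.8.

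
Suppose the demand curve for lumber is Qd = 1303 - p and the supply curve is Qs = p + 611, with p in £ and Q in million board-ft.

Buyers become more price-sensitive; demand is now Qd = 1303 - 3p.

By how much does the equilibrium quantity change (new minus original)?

-173

Original equilibrium: 1303 - p = p + 611 gives 692 = 2p, so p = 346 and Q = 957.
With the change applied: demand Qd = 1303 - 3p, supply Qs = p + 611.
New equilibrium: 1303 - 3p = p + 611 ⇒ 692 = 4p ⇒ p = 173, Q = 784.
ΔQ = 784 − 957 = -173.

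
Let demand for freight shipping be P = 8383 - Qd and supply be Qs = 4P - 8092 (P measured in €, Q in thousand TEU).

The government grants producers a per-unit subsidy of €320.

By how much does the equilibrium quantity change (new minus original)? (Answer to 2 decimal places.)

Solve the original market: 8383 - P = 4P - 8092, hence P = 3295 and Q = 5088.
Since sellers receive the price plus the subsidy, the effective supply curve becomes Qs = 4P - 6812.
Clearing the new market: 8383 - P = 4P - 6812, so P = 3039 and Q = 5344.
ΔQ = 5344 − 5088 = +256.00.

+256.00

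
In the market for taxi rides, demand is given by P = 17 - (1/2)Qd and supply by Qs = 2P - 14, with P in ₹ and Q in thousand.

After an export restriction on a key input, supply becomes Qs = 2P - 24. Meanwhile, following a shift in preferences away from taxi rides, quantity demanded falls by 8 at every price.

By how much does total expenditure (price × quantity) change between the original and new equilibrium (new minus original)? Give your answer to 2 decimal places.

Solve the original market: 34 - 2P = 2P - 14, hence P = 12 and Q = 10.
After the shift, demand is Qd = 26 - 2P and supply is Qs = 2P - 24.
Equate the new curves: 26 - 2P = 2P - 24, giving 50 = 4P, P = 12.5, Q = 1.
Expenditure moves from 12×10 = 120 to 12.5×1 = 12.5; change = -107.50.

-107.50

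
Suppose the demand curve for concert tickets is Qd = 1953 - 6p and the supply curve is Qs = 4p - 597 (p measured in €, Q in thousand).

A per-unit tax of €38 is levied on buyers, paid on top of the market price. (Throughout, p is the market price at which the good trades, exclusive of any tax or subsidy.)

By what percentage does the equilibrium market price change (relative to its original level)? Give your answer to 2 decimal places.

Initially, 1953 - 6p = 4p - 597, so 2550 = 10p and p = 255, Q = 423.
Since buyers pay the price plus the tax, the effective demand curve becomes Qd = 1725 - 6p.
New equilibrium: 1725 - 6p = 4p - 597 ⇒ 2322 = 10p ⇒ p = 232.2, Q = 331.8.
%Δp = (232.2 − 255) / 255 × 100 = -8.94%.

-8.94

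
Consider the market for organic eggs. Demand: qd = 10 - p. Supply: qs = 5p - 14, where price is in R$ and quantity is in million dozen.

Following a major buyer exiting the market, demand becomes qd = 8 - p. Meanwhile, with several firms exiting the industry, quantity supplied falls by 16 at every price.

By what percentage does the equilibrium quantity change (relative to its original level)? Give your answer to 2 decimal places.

-72.22

Initially, 10 - p = 5p - 14, so 24 = 6p and p = 4, q = 6.
With the change applied: demand qd = 8 - p, supply qs = 5p - 30.
Clearing the new market: 8 - p = 5p - 30, so p = 19/3 ≈ 6.3333 and q = 5/3 ≈ 1.6667.
%Δq = (1.6667 − 6) / 6 × 100 = -72.22%.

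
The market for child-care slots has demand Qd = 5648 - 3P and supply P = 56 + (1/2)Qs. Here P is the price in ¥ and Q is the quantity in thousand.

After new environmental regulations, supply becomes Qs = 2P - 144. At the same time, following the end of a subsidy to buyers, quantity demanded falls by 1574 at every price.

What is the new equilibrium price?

843.6

Before the shock: 5648 - 3P = 2P - 112 ⇒ 5760 = 5P ⇒ P = 1152, Q = 2192.
After the shift, demand is Qd = 4074 - 3P and supply is Qs = 2P - 144.
Clearing the new market: 4074 - 3P = 2P - 144, so P = 843.6 and Q = 1543.2.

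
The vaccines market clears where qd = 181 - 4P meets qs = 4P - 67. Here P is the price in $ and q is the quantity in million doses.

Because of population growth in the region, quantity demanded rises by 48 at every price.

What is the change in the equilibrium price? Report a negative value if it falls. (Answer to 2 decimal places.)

Initially, 181 - 4P = 4P - 67, so 248 = 8P and P = 31, q = 57.
The new curves are qd = 229 - 4P (demand) and qs = 4P - 67 (supply).
Equate the new curves: 229 - 4P = 4P - 67, giving 296 = 8P, P = 37, q = 81.
ΔP = 37 − 31 = +6.00.

+6.00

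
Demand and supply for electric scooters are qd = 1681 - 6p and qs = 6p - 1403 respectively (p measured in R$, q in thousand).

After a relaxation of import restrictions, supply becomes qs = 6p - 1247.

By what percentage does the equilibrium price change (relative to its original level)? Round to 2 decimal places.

-5.06

Solve the original market: 1681 - 6p = 6p - 1403, hence p = 257 and q = 139.
After the shift, demand is qd = 1681 - 6p and supply is qs = 6p - 1247.
Clearing the new market: 1681 - 6p = 6p - 1247, so p = 244 and q = 217.
%Δp = (244 − 257) / 257 × 100 = -5.06%.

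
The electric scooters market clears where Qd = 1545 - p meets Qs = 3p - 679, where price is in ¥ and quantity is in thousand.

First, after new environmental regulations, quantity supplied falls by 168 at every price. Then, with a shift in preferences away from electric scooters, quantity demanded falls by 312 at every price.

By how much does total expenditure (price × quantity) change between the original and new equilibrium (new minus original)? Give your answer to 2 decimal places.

Initially, 1545 - p = 3p - 679, so 2224 = 4p and p = 556, Q = 989.
With the change applied: demand Qd = 1233 - p, supply Qs = 3p - 847.
Setting them equal: 1233 - p = 3p - 847 → 2080 = 4p, so p = 520 and Q = 713.
Expenditure moves from 556×989 = 549884 to 520×713 = 370760; change = -179124.00.

-179124.00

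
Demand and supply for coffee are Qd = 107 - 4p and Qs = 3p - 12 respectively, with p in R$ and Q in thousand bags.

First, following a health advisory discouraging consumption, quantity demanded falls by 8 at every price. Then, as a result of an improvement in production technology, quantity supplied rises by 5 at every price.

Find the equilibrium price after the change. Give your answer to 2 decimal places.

15.14

Solve the original market: 107 - 4p = 3p - 12, hence p = 17 and Q = 39.
The shock moves the curves to Qd = 99 - 4p and Qs = 3p - 7.
New equilibrium: 99 - 4p = 3p - 7 ⇒ 106 = 7p ⇒ p = 106/7 ≈ 15.1429, Q = 269/7 ≈ 38.4286.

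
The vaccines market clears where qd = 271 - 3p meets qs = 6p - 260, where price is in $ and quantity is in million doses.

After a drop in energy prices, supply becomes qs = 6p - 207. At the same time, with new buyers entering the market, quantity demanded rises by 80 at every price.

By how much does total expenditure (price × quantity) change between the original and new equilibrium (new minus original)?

+4684

Original equilibrium: 271 - 3p = 6p - 260 gives 531 = 9p, so p = 59 and q = 94.
After the shift, demand is qd = 351 - 3p and supply is qs = 6p - 207.
Clearing the new market: 351 - 3p = 6p - 207, so p = 62 and q = 165.
Expenditure moves from 59×94 = 5546 to 62×165 = 10230; change = +4684.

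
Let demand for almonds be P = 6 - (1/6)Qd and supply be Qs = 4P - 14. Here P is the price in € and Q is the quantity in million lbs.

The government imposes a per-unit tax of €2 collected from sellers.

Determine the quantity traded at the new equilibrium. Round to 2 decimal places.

Original equilibrium: 36 - 6P = 4P - 14 gives 50 = 10P, so P = 5 and Q = 6.
Since sellers keep the price net of the tax, the effective supply curve becomes Qs = 4P - 22.
Setting them equal: 36 - 6P = 4P - 22 → 58 = 10P, so P = 5.8 and Q = 1.2.

1.20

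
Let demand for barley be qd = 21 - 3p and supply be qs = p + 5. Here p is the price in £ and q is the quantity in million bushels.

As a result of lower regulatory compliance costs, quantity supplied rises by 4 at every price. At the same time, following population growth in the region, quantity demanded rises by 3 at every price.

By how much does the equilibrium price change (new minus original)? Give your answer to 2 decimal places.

-0.25

Original equilibrium: 21 - 3p = p + 5 gives 16 = 4p, so p = 4 and q = 9.
The new curves are qd = 24 - 3p (demand) and qs = p + 9 (supply).
New equilibrium: 24 - 3p = p + 9 ⇒ 15 = 4p ⇒ p = 3.75, q = 12.75.
Δp = 3.75 − 4 = -0.25.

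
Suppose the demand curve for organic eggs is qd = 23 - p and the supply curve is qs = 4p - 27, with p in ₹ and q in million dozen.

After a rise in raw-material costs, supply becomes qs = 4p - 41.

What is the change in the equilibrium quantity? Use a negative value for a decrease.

Initially, 23 - p = 4p - 27, so 50 = 5p and p = 10, q = 13.
The new curves are qd = 23 - p (demand) and qs = 4p - 41 (supply).
New equilibrium: 23 - p = 4p - 41 ⇒ 64 = 5p ⇒ p = 12.8, q = 10.2.
Δq = 10.2 − 13 = -2.8.

-2.8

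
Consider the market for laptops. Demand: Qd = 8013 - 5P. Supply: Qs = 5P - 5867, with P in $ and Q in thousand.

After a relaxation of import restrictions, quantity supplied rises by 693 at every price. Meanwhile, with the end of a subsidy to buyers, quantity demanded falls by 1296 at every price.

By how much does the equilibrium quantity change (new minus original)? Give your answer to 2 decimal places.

Solve the original market: 8013 - 5P = 5P - 5867, hence P = 1388 and Q = 1073.
After the shift, demand is Qd = 6717 - 5P and supply is Qs = 5P - 5174.
Equate the new curves: 6717 - 5P = 5P - 5174, giving 11891 = 10P, P = 1189.1, Q = 771.5.
ΔQ = 771.5 − 1073 = -301.50.

-301.50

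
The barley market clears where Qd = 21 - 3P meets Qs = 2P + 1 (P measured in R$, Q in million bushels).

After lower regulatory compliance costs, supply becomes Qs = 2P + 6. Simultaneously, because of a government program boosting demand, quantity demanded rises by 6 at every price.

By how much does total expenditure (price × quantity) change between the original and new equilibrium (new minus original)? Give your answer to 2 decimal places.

+24.48

Solve the original market: 21 - 3P = 2P + 1, hence P = 4 and Q = 9.
The new curves are Qd = 27 - 3P (demand) and Qs = 2P + 6 (supply).
New equilibrium: 27 - 3P = 2P + 6 ⇒ 21 = 5P ⇒ P = 4.2, Q = 14.4.
Expenditure moves from 4×9 = 36 to 4.2×14.4 = 60.48; change = +24.48.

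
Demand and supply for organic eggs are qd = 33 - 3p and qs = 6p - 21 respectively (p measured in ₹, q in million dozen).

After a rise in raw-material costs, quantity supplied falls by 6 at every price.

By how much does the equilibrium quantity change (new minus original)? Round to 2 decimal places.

Initially, 33 - 3p = 6p - 21, so 54 = 9p and p = 6, q = 15.
The new curves are qd = 33 - 3p (demand) and qs = 6p - 27 (supply).
Clearing the new market: 33 - 3p = 6p - 27, so p = 20/3 ≈ 6.6667 and q = 13.
Δq = 13 − 15 = -2.00.

-2.00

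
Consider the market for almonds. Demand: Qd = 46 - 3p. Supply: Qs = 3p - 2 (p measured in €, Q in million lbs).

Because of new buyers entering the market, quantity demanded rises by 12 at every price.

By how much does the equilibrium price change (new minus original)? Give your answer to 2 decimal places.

+2.00

Before the shock: 46 - 3p = 3p - 2 ⇒ 48 = 6p ⇒ p = 8, Q = 22.
The shock moves the curves to Qd = 58 - 3p and Qs = 3p - 2.
Clearing the new market: 58 - 3p = 3p - 2, so p = 10 and Q = 28.
Δp = 10 − 8 = +2.00.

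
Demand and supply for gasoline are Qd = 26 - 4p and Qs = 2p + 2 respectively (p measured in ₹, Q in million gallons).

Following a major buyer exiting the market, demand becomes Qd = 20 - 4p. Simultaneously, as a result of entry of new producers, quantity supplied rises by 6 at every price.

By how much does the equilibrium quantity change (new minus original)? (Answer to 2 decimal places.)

Original equilibrium: 26 - 4p = 2p + 2 gives 24 = 6p, so p = 4 and Q = 10.
With the change applied: demand Qd = 20 - 4p, supply Qs = 2p + 8.
New equilibrium: 20 - 4p = 2p + 8 ⇒ 12 = 6p ⇒ p = 2, Q = 12.
ΔQ = 12 − 10 = +2.00.

+2.00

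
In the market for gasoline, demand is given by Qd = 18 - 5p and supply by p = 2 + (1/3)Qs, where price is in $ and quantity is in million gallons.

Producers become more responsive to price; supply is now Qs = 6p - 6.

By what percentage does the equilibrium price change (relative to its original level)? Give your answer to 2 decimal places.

Solve the original market: 18 - 5p = 3p - 6, hence p = 3 and Q = 3.
With the change applied: demand Qd = 18 - 5p, supply Qs = 6p - 6.
Setting them equal: 18 - 5p = 6p - 6 → 24 = 11p, so p = 24/11 ≈ 2.1818 and Q = 78/11 ≈ 7.0909.
%Δp = (2.1818 − 3) / 3 × 100 = -27.27%.

-27.27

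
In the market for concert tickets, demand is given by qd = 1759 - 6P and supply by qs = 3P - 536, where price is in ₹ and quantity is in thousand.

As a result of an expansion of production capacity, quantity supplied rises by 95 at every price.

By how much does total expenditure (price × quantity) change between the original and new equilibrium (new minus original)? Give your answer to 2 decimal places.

Solve the original market: 1759 - 6P = 3P - 536, hence P = 255 and q = 229.
With the change applied: demand qd = 1759 - 6P, supply qs = 3P - 441.
Setting them equal: 1759 - 6P = 3P - 441 → 2200 = 9P, so P = 2200/9 ≈ 244.4444 and q = 877/3 ≈ 292.3333.
Expenditure moves from 255×229 = 58395 to 244.4444×292.3333 = 71459.2593; change = +13064.26.

+13064.26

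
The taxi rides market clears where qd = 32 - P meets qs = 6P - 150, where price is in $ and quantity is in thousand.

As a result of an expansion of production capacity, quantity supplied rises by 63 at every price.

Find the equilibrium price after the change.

17

Original equilibrium: 32 - P = 6P - 150 gives 182 = 7P, so P = 26 and q = 6.
The shock moves the curves to qd = 32 - P and qs = 6P - 87.
New equilibrium: 32 - P = 6P - 87 ⇒ 119 = 7P ⇒ P = 17, q = 15.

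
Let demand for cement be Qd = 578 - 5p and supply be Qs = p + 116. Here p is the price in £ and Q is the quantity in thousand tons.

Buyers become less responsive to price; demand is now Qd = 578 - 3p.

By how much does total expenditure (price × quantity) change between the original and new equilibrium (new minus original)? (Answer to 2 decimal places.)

+11877.25

Before the shock: 578 - 5p = p + 116 ⇒ 462 = 6p ⇒ p = 77, Q = 193.
After the shift, demand is Qd = 578 - 3p and supply is Qs = p + 116.
Clearing the new market: 578 - 3p = p + 116, so p = 115.5 and Q = 231.5.
Expenditure moves from 77×193 = 14861 to 115.5×231.5 = 26738.25; change = +11877.25.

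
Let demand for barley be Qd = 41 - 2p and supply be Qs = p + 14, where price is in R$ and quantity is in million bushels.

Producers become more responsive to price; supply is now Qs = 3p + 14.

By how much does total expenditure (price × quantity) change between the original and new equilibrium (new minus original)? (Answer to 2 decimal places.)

-43.92

Solve the original market: 41 - 2p = p + 14, hence p = 9 and Q = 23.
With the change applied: demand Qd = 41 - 2p, supply Qs = 3p + 14.
Setting them equal: 41 - 2p = 3p + 14 → 27 = 5p, so p = 5.4 and Q = 30.2.
Expenditure moves from 9×23 = 207 to 5.4×30.2 = 163.08; change = -43.92.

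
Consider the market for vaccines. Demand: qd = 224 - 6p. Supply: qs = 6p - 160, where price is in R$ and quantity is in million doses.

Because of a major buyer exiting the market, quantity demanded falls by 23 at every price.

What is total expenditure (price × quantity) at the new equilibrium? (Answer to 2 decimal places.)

616.71

Initially, 224 - 6p = 6p - 160, so 384 = 12p and p = 32, q = 32.
The shock moves the curves to qd = 201 - 6p and qs = 6p - 160.
New equilibrium: 201 - 6p = 6p - 160 ⇒ 361 = 12p ⇒ p = 361/12 ≈ 30.0833, q = 20.5.
New expenditure = 30.0833 × 20.5 = 616.71.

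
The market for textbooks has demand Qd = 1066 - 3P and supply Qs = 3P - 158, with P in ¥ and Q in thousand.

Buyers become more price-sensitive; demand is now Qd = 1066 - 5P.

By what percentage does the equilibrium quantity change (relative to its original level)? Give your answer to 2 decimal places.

Initially, 1066 - 3P = 3P - 158, so 1224 = 6P and P = 204, Q = 454.
After the shift, demand is Qd = 1066 - 5P and supply is Qs = 3P - 158.
New equilibrium: 1066 - 5P = 3P - 158 ⇒ 1224 = 8P ⇒ P = 153, Q = 301.
%ΔQ = (301 − 454) / 454 × 100 = -33.70%.

-33.70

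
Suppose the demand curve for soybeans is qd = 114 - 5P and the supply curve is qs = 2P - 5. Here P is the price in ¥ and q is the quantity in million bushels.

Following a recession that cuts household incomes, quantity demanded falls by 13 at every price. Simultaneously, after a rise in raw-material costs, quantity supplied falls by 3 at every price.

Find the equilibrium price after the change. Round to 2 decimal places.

Solve the original market: 114 - 5P = 2P - 5, hence P = 17 and q = 29.
After the shift, demand is qd = 101 - 5P and supply is qs = 2P - 8.
Setting them equal: 101 - 5P = 2P - 8 → 109 = 7P, so P = 109/7 ≈ 15.5714 and q = 162/7 ≈ 23.1429.

15.57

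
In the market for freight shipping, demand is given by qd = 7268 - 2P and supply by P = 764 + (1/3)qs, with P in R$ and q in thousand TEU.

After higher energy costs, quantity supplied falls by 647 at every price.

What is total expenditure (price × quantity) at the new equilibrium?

Original equilibrium: 7268 - 2P = 3P - 2292 gives 9560 = 5P, so P = 1912 and q = 3444.
After the shift, demand is qd = 7268 - 2P and supply is qs = 3P - 2939.
Equate the new curves: 7268 - 2P = 3P - 2939, giving 10207 = 5P, P = 2041.4, q = 3185.2.
New expenditure = 2041.4 × 3185.2 = 6502267.28.

6502267.28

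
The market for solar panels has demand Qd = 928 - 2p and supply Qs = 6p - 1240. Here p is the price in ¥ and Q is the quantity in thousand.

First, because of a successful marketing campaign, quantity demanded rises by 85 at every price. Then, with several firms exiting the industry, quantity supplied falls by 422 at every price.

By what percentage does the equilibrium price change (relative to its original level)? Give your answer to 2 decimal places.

+23.39

Before the shock: 928 - 2p = 6p - 1240 ⇒ 2168 = 8p ⇒ p = 271, Q = 386.
After the shift, demand is Qd = 1013 - 2p and supply is Qs = 6p - 1662.
Equate the new curves: 1013 - 2p = 6p - 1662, giving 2675 = 8p, p = 334.375, Q = 344.25.
%Δp = (334.375 − 271) / 271 × 100 = +23.39%.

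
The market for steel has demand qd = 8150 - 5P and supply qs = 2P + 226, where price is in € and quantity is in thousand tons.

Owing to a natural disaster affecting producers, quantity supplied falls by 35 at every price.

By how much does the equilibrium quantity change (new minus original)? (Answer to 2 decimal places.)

Before the shock: 8150 - 5P = 2P + 226 ⇒ 7924 = 7P ⇒ P = 1132, q = 2490.
After the shift, demand is qd = 8150 - 5P and supply is qs = 2P + 191.
Equate the new curves: 8150 - 5P = 2P + 191, giving 7959 = 7P, P = 1137, q = 2465.
Δq = 2465 − 2490 = -25.00.

-25.00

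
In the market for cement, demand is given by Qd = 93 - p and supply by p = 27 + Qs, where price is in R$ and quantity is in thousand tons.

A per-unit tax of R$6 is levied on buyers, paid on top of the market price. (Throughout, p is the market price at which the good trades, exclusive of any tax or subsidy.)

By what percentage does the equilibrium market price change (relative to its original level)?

Initially, 93 - p = p - 27, so 120 = 2p and p = 60, Q = 33.
Since buyers pay the price plus the tax, the effective demand curve becomes Qd = 87 - p.
Clearing the new market: 87 - p = p - 27, so p = 57 and Q = 30.
%Δp = (57 − 60) / 60 × 100 = -5%.

-5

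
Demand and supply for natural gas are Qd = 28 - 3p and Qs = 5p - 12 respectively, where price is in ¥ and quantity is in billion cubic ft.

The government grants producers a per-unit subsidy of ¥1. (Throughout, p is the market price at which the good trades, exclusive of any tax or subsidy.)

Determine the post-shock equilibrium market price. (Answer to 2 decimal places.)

Original equilibrium: 28 - 3p = 5p - 12 gives 40 = 8p, so p = 5 and Q = 13.
Since sellers receive the price plus the subsidy, the effective supply curve becomes Qs = 5p - 7.
New equilibrium: 28 - 3p = 5p - 7 ⇒ 35 = 8p ⇒ p = 4.375, Q = 14.875.

4.38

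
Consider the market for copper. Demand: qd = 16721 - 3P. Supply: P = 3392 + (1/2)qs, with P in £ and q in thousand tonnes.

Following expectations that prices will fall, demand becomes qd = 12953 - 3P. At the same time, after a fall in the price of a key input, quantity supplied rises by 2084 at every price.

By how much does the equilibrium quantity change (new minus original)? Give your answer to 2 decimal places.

Original equilibrium: 16721 - 3P = 2P - 6784 gives 23505 = 5P, so P = 4701 and q = 2618.
With the change applied: demand qd = 12953 - 3P, supply qs = 2P - 4700.
Setting them equal: 12953 - 3P = 2P - 4700 → 17653 = 5P, so P = 3530.6 and q = 2361.2.
Δq = 2361.2 − 2618 = -256.80.

-256.80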